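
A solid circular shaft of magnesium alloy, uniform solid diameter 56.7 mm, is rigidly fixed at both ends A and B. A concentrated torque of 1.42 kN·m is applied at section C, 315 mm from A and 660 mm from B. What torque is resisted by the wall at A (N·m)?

961 N·m

With uniform GJ and both ends fixed, compatibility θ_AC = θ_CB gives T_A·a = T_B·b, together with T_A + T_B = T₀.
T_A = T₀·b/(a+b) = 1420·660/975.0 = 961.2 N·m; T_B = 458.8 N·m.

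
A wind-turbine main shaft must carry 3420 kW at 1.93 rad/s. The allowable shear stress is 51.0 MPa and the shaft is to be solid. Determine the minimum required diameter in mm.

561 mm

ω = 1.93 rad/s, so T = P/ω = 3420×10³ / 1.930 = 1.772e6 N·m.
For a solid shaft τ_max = 16T/(πd³), so d = (16T/(π τ_allow))^(1/3) = (16·1.772e6/(π·5.10×10^7))^(1/3) = 0.5614 m.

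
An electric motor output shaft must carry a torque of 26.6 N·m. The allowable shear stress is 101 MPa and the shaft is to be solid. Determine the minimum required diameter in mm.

For a solid shaft τ_max = 16T/(πd³), so d = (16T/(π τ_allow))^(1/3) = (16·26.60/(π·1.01×10^8))^(1/3) = 0.01103 m.

11.0 mm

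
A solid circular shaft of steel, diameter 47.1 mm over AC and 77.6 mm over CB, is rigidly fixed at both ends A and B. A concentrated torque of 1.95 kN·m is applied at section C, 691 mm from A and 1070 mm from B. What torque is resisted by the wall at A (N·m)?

Compatibility: T_A·a/J_AC = T_B·b/J_CB with T_A + T_B = T₀.
J_AC = 4.83×10^-7 m⁴, J_CB = 3.56×10^-6 m⁴, so T_A = T₀·(J_AC/a)/((J_AC/a)+(J_CB/b)) = 338.6 N·m, T_B = 1611 N·m.

339 N·m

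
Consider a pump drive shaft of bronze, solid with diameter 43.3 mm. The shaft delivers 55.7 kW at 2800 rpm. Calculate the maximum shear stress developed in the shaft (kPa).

11900 kPa

ω = 2π·2800/60 = 293.2 rad/s, so T = P/ω = 55.7×10³ / 293.2 = 190.0 N·m.
J = πd⁴/32 = π(0.0433)⁴/32 = 3.451×10^-7 m⁴.
τ_max = T·r/J = 190.0 × 0.0216 / 3.451×10^-7 = 1.192×10^7 Pa.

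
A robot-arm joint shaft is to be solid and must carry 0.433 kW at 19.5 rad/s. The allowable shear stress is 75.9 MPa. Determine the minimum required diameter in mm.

ω = 19.5 rad/s, so T = P/ω = 0.433×10³ / 19.50 = 22.21 N·m.
For a solid shaft τ_max = 16T/(πd³), so d = (16T/(π τ_allow))^(1/3) = (16·22.21/(π·7.59×10^7))^(1/3) = 0.01142 m.

11.4 mm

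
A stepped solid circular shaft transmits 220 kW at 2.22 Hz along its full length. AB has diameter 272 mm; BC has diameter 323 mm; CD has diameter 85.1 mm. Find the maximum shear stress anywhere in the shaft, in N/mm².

ω = 2π·2.22 = 13.95 rad/s, so T = P/ω = 220×10³ / 13.95 = 15770 N·m.
Under the same torque, τ_max = 16T/(πd³) is largest where d is smallest — segment CD (d = 85.1 mm).
τ_max = 16·15770/(π·(0.0851)³) = 1.303×10^8 Pa.

130 N/mm²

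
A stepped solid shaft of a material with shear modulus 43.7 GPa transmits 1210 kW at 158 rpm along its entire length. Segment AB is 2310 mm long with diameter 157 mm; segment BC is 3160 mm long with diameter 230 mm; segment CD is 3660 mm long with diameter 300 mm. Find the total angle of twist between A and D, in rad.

0.0918 rad

ω = 2π·158/60 = 16.55 rad/s, so T = P/ω = 1210×10³ / 16.55 = 73130 N·m.
J_AB = π(0.157)⁴/32 = 5.96×10^-5 m⁴; J_BC = π(0.230)⁴/32 = 2.75×10^-4 m⁴; J_CD = π(0.300)⁴/32 = 7.95×10^-4 m⁴.
θ = (T/G)·Σ L_i/J_i = (73130/43.7×10⁹)·(2.31/5.96×10^-5 + 3.16/2.75×10^-4 + 3.66/7.95×10^-4) = 0.09176 rad.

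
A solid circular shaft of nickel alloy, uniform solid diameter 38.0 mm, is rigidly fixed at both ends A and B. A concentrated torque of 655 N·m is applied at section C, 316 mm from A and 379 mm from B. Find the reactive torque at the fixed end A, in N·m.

With uniform GJ and both ends fixed, compatibility θ_AC = θ_CB gives T_A·a = T_B·b, together with T_A + T_B = T₀.
T_A = T₀·b/(a+b) = 655.0·379/695.0 = 357.2 N·m; T_B = 297.8 N·m.

357 N·m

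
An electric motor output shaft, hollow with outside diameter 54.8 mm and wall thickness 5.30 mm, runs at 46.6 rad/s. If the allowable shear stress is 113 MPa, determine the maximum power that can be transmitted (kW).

98.1 kW

J = π(d_o⁴ − d_i⁴)/32 = π(0.0548⁴ − 0.0442⁴)/32 = 5.107×10^-7 m⁴.
T_max = τ_allow·J/r = 1.13×10^8 × 5.107×10^-7 / 0.0274 = 2106 N·m.
ω = 46.6 rad/s, so P_max = T_max·ω = 9.814×10^4 W.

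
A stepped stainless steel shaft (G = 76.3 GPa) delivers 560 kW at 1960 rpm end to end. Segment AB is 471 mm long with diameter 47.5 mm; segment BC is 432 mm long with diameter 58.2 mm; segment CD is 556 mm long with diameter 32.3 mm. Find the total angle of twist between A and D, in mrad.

233 mrad

ω = 2π·1960/60 = 205.3 rad/s, so T = P/ω = 560×10³ / 205.3 = 2728 N·m.
J_AB = π(0.0475)⁴/32 = 5.00×10^-7 m⁴; J_BC = π(0.0582)⁴/32 = 1.13×10^-6 m⁴; J_CD = π(0.0323)⁴/32 = 1.07×10^-7 m⁴.
θ = (T/G)·Σ L_i/J_i = (2728/76.3×10⁹)·(0.471/5.00×10^-7 + 0.432/1.13×10^-6 + 0.556/1.07×10^-7) = 0.2335 rad.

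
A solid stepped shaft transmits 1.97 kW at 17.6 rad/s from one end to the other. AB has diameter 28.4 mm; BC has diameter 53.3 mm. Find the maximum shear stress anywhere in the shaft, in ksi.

3.61 ksi

ω = 17.6 rad/s, so T = P/ω = 1.97×10³ / 17.60 = 111.9 N·m.
Under the same torque, τ_max = 16T/(πd³) is largest where d is smallest — segment AB (d = 28.4 mm).
τ_max = 16·111.9/(π·(0.0284)³) = 2.489×10^7 Pa.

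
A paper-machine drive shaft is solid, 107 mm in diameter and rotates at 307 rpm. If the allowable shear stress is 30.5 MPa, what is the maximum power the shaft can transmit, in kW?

236 kW

J = πd⁴/32 = π(0.107)⁴/32 = 1.287×10^-5 m⁴.
T_max = τ_allow·J/r = 3.05×10^7 × 1.287×10^-5 / 0.0535 = 7336 N·m.
ω = 2π·307/60 = 32.15 rad/s, so P_max = T_max·ω = 2.359×10^5 W.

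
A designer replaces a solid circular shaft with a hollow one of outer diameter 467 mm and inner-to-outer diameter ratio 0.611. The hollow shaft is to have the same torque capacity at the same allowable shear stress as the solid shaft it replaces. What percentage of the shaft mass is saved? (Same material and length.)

Equal τ_max and T ⇒ the solid shaft needs d_s³ = d_o³(1−k⁴), so d_s = 467·(1−0.611⁴)^(1/3) = 444.2 mm.
Area ratio A_h/A_s = d_o²(1−k²)/d_s² = (1−k²)/(1−k⁴)^(2/3) = 0.6926.
Mass saving = 1 − 0.6926 = 30.7 %.

30.7 %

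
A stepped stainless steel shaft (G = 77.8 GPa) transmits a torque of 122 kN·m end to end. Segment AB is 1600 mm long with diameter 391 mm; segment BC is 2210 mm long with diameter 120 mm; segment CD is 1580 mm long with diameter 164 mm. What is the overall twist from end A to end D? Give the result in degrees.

11.8°

J_AB = π(0.391)⁴/32 = 2.29×10^-3 m⁴; J_BC = π(0.120)⁴/32 = 2.04×10^-5 m⁴; J_CD = π(0.164)⁴/32 = 7.10×10^-5 m⁴.
θ = (T/G)·Σ L_i/J_i = (122000/77.8×10⁹)·(1.60/2.29×10^-3 + 2.21/2.04×10^-5 + 1.58/7.10×10^-5) = 0.2062 rad.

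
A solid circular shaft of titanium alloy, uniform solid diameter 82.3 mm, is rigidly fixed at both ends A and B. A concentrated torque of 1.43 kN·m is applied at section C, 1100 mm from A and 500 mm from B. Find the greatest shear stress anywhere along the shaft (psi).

With uniform GJ and both ends fixed, compatibility θ_AC = θ_CB gives T_A·a = T_B·b, together with T_A + T_B = T₀.
T_A = T₀·b/(a+b) = 1430·500/1600 = 446.9 N·m; T_B = 983.1 N·m.
τ in each portion: τ_AC = 4.08×10^6 Pa, τ_CB = 8.98×10^6 Pa; maximum is in CB.
τ_max = T_CB·r/J = 983.1·0.0411/4.50×10^-6 = 8.982×10^6 Pa.

1300 psi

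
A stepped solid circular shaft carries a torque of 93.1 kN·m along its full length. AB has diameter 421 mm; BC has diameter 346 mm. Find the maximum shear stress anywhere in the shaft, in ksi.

1.66 ksi

Under the same torque, τ_max = 16T/(πd³) is largest where d is smallest — segment BC (d = 346 mm).
τ_max = 16·93100/(π·(0.346)³) = 1.145×10^7 Pa.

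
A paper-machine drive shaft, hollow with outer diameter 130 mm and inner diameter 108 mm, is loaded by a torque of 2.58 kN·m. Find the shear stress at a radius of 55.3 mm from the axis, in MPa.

J = π(d_o⁴ − d_i⁴)/32 = π(0.130⁴ − 0.108⁴)/32 = 1.468×10^-5 m⁴.
Shear stress varies linearly with radius: τ = T·r/J = 2580 × 0.0553 / 1.468×10^-5 = 9.717×10^6 Pa.

9.72 MPa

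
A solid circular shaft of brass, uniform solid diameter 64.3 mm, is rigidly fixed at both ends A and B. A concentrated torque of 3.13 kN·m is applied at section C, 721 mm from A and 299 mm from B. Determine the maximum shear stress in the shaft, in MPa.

With uniform GJ and both ends fixed, compatibility θ_AC = θ_CB gives T_A·a = T_B·b, together with T_A + T_B = T₀.
T_A = T₀·b/(a+b) = 3130·299/1020 = 917.5 N·m; T_B = 2212 N·m.
τ in each portion: τ_AC = 1.76×10^7 Pa, τ_CB = 4.24×10^7 Pa; maximum is in CB.
τ_max = T_CB·r/J = 2212·0.0321/1.68×10^-6 = 4.239×10^7 Pa.

42.4 MPa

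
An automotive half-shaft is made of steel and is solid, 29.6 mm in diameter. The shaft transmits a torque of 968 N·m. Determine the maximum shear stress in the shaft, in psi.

27600 psi

J = πd⁴/32 = π(0.0296)⁴/32 = 7.536×10^-8 m⁴.
τ_max = T·r/J = 968.0 × 0.0148 / 7.536×10^-8 = 1.901×10^8 Pa.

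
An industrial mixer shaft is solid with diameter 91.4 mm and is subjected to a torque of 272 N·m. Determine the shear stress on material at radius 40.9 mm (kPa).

J = πd⁴/32 = π(0.0914)⁴/32 = 6.851×10^-6 m⁴.
Shear stress varies linearly with radius: τ = T·r/J = 272.0 × 0.0409 / 6.851×10^-6 = 1.624×10^6 Pa.

1620 kPa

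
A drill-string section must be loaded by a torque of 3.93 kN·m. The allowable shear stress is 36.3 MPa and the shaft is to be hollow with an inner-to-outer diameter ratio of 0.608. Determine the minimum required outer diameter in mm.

For a hollow shaft with d_i/d_o = 0.608: τ_max = 16T/(π d_o³ (1−k⁴)), so d_o = [16T/(π τ_allow (1−k⁴))]^(1/3) = [16·3930/(π·3.63×10^7·0.8633)]^(1/3) = 0.08612 m.

86.1 mm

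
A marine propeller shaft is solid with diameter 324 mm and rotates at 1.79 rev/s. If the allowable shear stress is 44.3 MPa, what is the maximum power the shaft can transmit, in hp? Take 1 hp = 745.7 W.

J = πd⁴/32 = π(0.324)⁴/32 = 1.082×10^-3 m⁴.
T_max = τ_allow·J/r = 4.43×10^7 × 1.082×10^-3 / 0.162 = 295800 N·m.
ω = 2π·1.79 = 11.25 rad/s, so P_max = T_max·ω = 3.327×10^6 W.

4460 hp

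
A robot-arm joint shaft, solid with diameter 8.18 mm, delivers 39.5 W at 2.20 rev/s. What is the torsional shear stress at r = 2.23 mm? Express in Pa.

1.45e7 Pa

ω = 2π·2.20 = 13.82 rad/s, so T = P/ω = 39.5 / 13.82 = 2.858 N·m.
J = πd⁴/32 = π(0.00818)⁴/32 = 4.396×10^-10 m⁴.
Shear stress varies linearly with radius: τ = T·r/J = 2.858 × 0.00223 / 4.396×10^-10 = 1.450×10^7 Pa.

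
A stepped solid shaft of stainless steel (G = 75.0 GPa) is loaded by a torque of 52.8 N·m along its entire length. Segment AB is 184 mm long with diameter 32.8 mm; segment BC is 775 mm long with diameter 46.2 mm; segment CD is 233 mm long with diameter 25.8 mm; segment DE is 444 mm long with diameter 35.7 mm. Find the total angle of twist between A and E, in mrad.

8.09 mrad

J_AB = π(0.0328)⁴/32 = 1.14×10^-7 m⁴; J_BC = π(0.0462)⁴/32 = 4.47×10^-7 m⁴; J_CD = π(0.0258)⁴/32 = 4.35×10^-8 m⁴; J_DE = π(0.0357)⁴/32 = 1.59×10^-7 m⁴.
θ = (T/G)·Σ L_i/J_i = (52.80/75.0×10⁹)·(0.184/1.14×10^-7 + 0.775/4.47×10^-7 + 0.233/4.35×10^-8 + 0.444/1.59×10^-7) = 8.091×10^-3 rad.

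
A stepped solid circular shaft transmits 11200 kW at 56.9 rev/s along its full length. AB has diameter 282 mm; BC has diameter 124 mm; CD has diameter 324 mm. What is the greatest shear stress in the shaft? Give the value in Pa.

8.37e7 Pa

ω = 2π·56.9 = 357.5 rad/s, so T = P/ω = 11200×10³ / 357.5 = 31330 N·m.
Under the same torque, τ_max = 16T/(πd³) is largest where d is smallest — segment BC (d = 124 mm).
τ_max = 16·31330/(π·(0.124)³) = 8.368×10^7 Pa.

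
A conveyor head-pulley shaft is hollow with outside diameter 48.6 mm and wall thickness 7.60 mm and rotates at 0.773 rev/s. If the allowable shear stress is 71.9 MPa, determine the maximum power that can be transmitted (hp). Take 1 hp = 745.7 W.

J = π(d_o⁴ − d_i⁴)/32 = π(0.0486⁴ − 0.0334⁴)/32 = 4.255×10^-7 m⁴.
T_max = τ_allow·J/r = 7.19×10^7 × 4.255×10^-7 / 0.0243 = 1259 N·m.
ω = 2π·0.773 = 4.857 rad/s, so P_max = T_max·ω = 6115 W.

8.20 hp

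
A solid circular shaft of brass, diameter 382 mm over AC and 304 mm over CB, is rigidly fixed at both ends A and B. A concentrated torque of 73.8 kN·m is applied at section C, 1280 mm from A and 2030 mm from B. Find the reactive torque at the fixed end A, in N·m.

Compatibility: T_A·a/J_AC = T_B·b/J_CB with T_A + T_B = T₀.
J_AC = 2.09×10^-3 m⁴, J_CB = 8.38×10^-4 m⁴, so T_A = T₀·(J_AC/a)/((J_AC/a)+(J_CB/b)) = 58900 N·m, T_B = 14900 N·m.

58900 N·m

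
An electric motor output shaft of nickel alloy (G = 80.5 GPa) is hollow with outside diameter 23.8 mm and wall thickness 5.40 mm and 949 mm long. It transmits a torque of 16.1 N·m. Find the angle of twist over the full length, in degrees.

J = π(d_o⁴ − d_i⁴)/32 = π(0.0238⁴ − 0.0130⁴)/32 = 2.870×10^-8 m⁴.
θ = T·L/(G·J) = 16.10 × 0.949 / (80.5×10⁹ × 2.870×10^-8) = 6.614×10^-3 rad.

0.379°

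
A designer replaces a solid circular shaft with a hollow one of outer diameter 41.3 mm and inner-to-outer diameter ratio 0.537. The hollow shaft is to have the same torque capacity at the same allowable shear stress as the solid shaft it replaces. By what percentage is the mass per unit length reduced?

24.6 %

Equal τ_max and T ⇒ the solid shaft needs d_s³ = d_o³(1−k⁴), so d_s = 41.3·(1−0.537⁴)^(1/3) = 40.12 mm.
Area ratio A_h/A_s = d_o²(1−k²)/d_s² = (1−k²)/(1−k⁴)^(2/3) = 0.7540.
Mass saving = 1 − 0.7540 = 24.6 %.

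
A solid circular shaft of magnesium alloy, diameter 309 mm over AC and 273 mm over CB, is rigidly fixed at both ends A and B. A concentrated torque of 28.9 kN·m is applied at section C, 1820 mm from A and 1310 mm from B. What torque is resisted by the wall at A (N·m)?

15700 N·m

Compatibility: T_A·a/J_AC = T_B·b/J_CB with T_A + T_B = T₀.
J_AC = 8.95×10^-4 m⁴, J_CB = 5.45×10^-4 m⁴, so T_A = T₀·(J_AC/a)/((J_AC/a)+(J_CB/b)) = 15650 N·m, T_B = 13250 N·m.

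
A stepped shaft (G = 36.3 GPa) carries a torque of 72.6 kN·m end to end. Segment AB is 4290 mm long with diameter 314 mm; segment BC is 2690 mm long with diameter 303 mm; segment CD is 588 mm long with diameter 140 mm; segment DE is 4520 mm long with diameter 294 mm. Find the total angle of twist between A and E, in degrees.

J_AB = π(0.314)⁴/32 = 9.54×10^-4 m⁴; J_BC = π(0.303)⁴/32 = 8.28×10^-4 m⁴; J_CD = π(0.140)⁴/32 = 3.77×10^-5 m⁴; J_DE = π(0.294)⁴/32 = 7.33×10^-4 m⁴.
θ = (T/G)·Σ L_i/J_i = (72600/36.3×10⁹)·(4.29/9.54×10^-4 + 2.69/8.28×10^-4 + 0.588/3.77×10^-5 + 4.52/7.33×10^-4) = 0.05900 rad.

3.38°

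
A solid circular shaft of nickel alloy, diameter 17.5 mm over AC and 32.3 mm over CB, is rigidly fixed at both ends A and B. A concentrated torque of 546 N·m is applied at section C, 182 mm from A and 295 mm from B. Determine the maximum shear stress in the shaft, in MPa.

72.4 MPa

Compatibility: T_A·a/J_AC = T_B·b/J_CB with T_A + T_B = T₀.
J_AC = 9.21×10^-9 m⁴, J_CB = 1.07×10^-7 m⁴, so T_A = T₀·(J_AC/a)/((J_AC/a)+(J_CB/b)) = 66.91 N·m, T_B = 479.1 N·m.
τ in each portion: τ_AC = 6.36×10^7 Pa, τ_CB = 7.24×10^7 Pa; maximum is in CB.
τ_max = T_CB·r/J = 479.1·0.0161/1.07×10^-7 = 7.241×10^7 Pa.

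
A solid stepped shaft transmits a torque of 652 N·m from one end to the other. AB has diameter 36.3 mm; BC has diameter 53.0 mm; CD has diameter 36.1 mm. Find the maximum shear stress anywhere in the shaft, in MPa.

Under the same torque, τ_max = 16T/(πd³) is largest where d is smallest — segment CD (d = 36.1 mm).
τ_max = 16·652.0/(π·(0.0361)³) = 7.058×10^7 Pa.

70.6 MPa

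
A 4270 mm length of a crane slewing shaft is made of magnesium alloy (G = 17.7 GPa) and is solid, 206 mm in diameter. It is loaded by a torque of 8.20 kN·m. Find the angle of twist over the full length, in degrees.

J = πd⁴/32 = π(0.206)⁴/32 = 1.768×10^-4 m⁴.
θ = T·L/(G·J) = 8200 × 4.27 / (17.7×10⁹ × 1.768×10^-4) = 0.01119 rad.

0.641°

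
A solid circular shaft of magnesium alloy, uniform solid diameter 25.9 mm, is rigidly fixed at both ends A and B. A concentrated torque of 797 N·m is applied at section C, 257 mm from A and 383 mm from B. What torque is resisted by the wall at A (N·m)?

477 N·m

With uniform GJ and both ends fixed, compatibility θ_AC = θ_CB gives T_A·a = T_B·b, together with T_A + T_B = T₀.
T_A = T₀·b/(a+b) = 797.0·383/640.0 = 477.0 N·m; T_B = 320.0 N·m.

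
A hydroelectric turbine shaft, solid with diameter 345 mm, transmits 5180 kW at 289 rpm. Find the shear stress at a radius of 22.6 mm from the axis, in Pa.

2.78e6 Pa

ω = 2π·289/60 = 30.26 rad/s, so T = P/ω = 5180×10³ / 30.26 = 171200 N·m.
J = πd⁴/32 = π(0.345)⁴/32 = 1.391×10^-3 m⁴.
Shear stress varies linearly with radius: τ = T·r/J = 171200 × 0.0226 / 1.391×10^-3 = 2.781×10^6 Pa.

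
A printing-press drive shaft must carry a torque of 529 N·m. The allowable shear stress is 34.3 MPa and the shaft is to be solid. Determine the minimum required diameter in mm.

42.8 mm

For a solid shaft τ_max = 16T/(πd³), so d = (16T/(π τ_allow))^(1/3) = (16·529.0/(π·3.43×10^7))^(1/3) = 0.04283 m.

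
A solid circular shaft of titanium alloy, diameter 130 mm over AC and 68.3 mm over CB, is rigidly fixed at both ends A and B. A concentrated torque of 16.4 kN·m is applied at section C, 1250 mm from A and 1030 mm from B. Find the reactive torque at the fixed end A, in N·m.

15000 N·m

Compatibility: T_A·a/J_AC = T_B·b/J_CB with T_A + T_B = T₀.
J_AC = 2.80×10^-5 m⁴, J_CB = 2.14×10^-6 m⁴, so T_A = T₀·(J_AC/a)/((J_AC/a)+(J_CB/b)) = 15010 N·m, T_B = 1388 N·m.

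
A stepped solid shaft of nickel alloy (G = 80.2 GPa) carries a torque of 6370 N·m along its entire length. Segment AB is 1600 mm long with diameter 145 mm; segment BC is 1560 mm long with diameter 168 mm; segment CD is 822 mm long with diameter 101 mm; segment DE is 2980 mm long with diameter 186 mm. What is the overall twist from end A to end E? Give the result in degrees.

0.740°

J_AB = π(0.145)⁴/32 = 4.34×10^-5 m⁴; J_BC = π(0.168)⁴/32 = 7.82×10^-5 m⁴; J_CD = π(0.101)⁴/32 = 1.02×10^-5 m⁴; J_DE = π(0.186)⁴/32 = 1.18×10^-4 m⁴.
θ = (T/G)·Σ L_i/J_i = (6370/80.2×10⁹)·(1.60/4.34×10^-5 + 1.56/7.82×10^-5 + 0.822/1.02×10^-5 + 2.98/1.18×10^-4) = 0.01292 rad.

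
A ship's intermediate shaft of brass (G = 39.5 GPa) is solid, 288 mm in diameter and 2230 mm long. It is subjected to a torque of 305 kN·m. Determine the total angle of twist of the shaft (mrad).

J = πd⁴/32 = π(0.288)⁴/32 = 6.754×10^-4 m⁴.
θ = T·L/(G·J) = 305000 × 2.23 / (39.5×10⁹ × 6.754×10^-4) = 0.02549 rad.

25.5 mrad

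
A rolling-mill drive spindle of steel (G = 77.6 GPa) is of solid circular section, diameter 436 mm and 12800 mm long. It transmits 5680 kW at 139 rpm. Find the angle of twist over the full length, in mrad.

ω = 2π·139/60 = 14.56 rad/s, so T = P/ω = 5680×10³ / 14.56 = 390200 N·m.
J = πd⁴/32 = π(0.436)⁴/32 = 3.548×10^-3 m⁴.
θ = T·L/(G·J) = 390200 × 12.8 / (77.6×10⁹ × 3.548×10^-3) = 0.01814 rad.

18.1 mrad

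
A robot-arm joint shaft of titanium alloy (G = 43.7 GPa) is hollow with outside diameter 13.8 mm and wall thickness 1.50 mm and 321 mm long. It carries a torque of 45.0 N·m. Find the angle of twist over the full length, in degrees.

J = π(d_o⁴ − d_i⁴)/32 = π(0.0138⁴ − 0.0108⁴)/32 = 2.225×10^-9 m⁴.
θ = T·L/(G·J) = 45.00 × 0.321 / (43.7×10⁹ × 2.225×10^-9) = 0.1486 rad.

8.51°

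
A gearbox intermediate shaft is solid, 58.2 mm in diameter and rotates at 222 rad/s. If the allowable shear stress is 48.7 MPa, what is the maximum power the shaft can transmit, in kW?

J = πd⁴/32 = π(0.0582)⁴/32 = 1.126×10^-6 m⁴.
T_max = τ_allow·J/r = 4.87×10^7 × 1.126×10^-6 / 0.0291 = 1885 N·m.
ω = 222 rad/s, so P_max = T_max·ω = 4.185×10^5 W.

418 kW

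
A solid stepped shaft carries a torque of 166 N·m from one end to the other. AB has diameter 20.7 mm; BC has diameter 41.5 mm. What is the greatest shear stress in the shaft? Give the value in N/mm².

Under the same torque, τ_max = 16T/(πd³) is largest where d is smallest — segment AB (d = 20.7 mm).
τ_max = 16·166.0/(π·(0.0207)³) = 9.532×10^7 Pa.

95.3 N/mm²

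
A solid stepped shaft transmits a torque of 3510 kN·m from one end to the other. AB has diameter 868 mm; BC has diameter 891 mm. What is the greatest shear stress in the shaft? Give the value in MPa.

Under the same torque, τ_max = 16T/(πd³) is largest where d is smallest — segment AB (d = 868 mm).
τ_max = 16·3.510e6/(π·(0.868)³) = 2.733×10^7 Pa.

27.3 MPa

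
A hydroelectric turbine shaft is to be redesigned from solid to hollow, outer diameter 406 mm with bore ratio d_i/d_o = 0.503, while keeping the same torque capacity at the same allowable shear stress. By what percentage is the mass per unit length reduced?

Equal τ_max and T ⇒ the solid shaft needs d_s³ = d_o³(1−k⁴), so d_s = 406·(1−0.503⁴)^(1/3) = 397.1 mm.
Area ratio A_h/A_s = d_o²(1−k²)/d_s² = (1−k²)/(1−k⁴)^(2/3) = 0.7807.
Mass saving = 1 − 0.7807 = 21.9 %.

21.9 %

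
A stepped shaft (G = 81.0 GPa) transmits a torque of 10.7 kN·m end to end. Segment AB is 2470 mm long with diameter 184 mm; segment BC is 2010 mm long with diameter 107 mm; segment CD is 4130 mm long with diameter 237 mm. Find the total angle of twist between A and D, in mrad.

25.3 mrad

J_AB = π(0.184)⁴/32 = 1.13×10^-4 m⁴; J_BC = π(0.107)⁴/32 = 1.29×10^-5 m⁴; J_CD = π(0.237)⁴/32 = 3.10×10^-4 m⁴.
θ = (T/G)·Σ L_i/J_i = (10700/81.0×10⁹)·(2.47/1.13×10^-4 + 2.01/1.29×10^-5 + 4.13/3.10×10^-4) = 0.02529 rad.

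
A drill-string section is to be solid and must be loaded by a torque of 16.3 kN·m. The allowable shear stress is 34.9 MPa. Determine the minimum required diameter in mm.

For a solid shaft τ_max = 16T/(πd³), so d = (16T/(π τ_allow))^(1/3) = (16·16300/(π·3.49×10^7))^(1/3) = 0.1335 m.

133 mm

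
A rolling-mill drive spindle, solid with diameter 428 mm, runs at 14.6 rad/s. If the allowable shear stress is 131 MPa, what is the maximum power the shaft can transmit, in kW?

29400 kW

J = πd⁴/32 = π(0.428)⁴/32 = 3.294×10^-3 m⁴.
T_max = τ_allow·J/r = 1.31×10^8 × 3.294×10^-3 / 0.214 = 2.017e6 N·m.
ω = 14.6 rad/s, so P_max = T_max·ω = 2.944×10^7 W.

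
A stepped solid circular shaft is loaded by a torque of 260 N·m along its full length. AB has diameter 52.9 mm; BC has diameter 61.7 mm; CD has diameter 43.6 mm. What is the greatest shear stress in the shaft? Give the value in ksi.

2.32 ksi

Under the same torque, τ_max = 16T/(πd³) is largest where d is smallest — segment CD (d = 43.6 mm).
τ_max = 16·260.0/(π·(0.0436)³) = 1.598×10^7 Pa.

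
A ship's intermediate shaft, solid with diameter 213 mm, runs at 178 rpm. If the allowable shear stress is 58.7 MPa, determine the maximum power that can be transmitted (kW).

J = πd⁴/32 = π(0.213)⁴/32 = 2.021×10^-4 m⁴.
T_max = τ_allow·J/r = 5.87×10^7 × 2.021×10^-4 / 0.106 = 111400 N·m.
ω = 2π·178/60 = 18.64 rad/s, so P_max = T_max·ω = 2.076×10^6 W.

2080 kW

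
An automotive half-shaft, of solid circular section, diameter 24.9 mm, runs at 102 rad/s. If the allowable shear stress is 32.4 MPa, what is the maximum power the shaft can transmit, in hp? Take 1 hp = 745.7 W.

J = πd⁴/32 = π(0.0249)⁴/32 = 3.774×10^-8 m⁴.
T_max = τ_allow·J/r = 3.24×10^7 × 3.774×10^-8 / 0.0124 = 98.21 N·m.
ω = 102 rad/s, so P_max = T_max·ω = 1.002×10^4 W.

13.4 hp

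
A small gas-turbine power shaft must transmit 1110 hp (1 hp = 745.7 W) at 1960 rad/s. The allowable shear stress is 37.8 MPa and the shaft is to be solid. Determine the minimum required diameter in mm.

ω = 1960 rad/s, so T = P/ω = 1110×745.7 / 1960 = 422.3 N·m.
For a solid shaft τ_max = 16T/(πd³), so d = (16T/(π τ_allow))^(1/3) = (16·422.3/(π·3.78×10^7))^(1/3) = 0.03846 m.

38.5 mm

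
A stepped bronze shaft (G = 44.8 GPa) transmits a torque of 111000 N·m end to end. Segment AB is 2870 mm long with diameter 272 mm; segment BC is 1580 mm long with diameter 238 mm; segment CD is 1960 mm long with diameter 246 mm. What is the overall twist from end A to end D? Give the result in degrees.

2.24°

J_AB = π(0.272)⁴/32 = 5.37×10^-4 m⁴; J_BC = π(0.238)⁴/32 = 3.15×10^-4 m⁴; J_CD = π(0.246)⁴/32 = 3.60×10^-4 m⁴.
θ = (T/G)·Σ L_i/J_i = (111000/44.8×10⁹)·(2.87/5.37×10^-4 + 1.58/3.15×10^-4 + 1.96/3.60×10^-4) = 0.03917 rad.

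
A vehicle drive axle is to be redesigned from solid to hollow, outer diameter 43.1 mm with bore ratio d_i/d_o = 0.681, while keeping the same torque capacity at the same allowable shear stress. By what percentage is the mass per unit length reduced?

37.0 %

Equal τ_max and T ⇒ the solid shaft needs d_s³ = d_o³(1−k⁴), so d_s = 43.1·(1−0.681⁴)^(1/3) = 39.76 mm.
Area ratio A_h/A_s = d_o²(1−k²)/d_s² = (1−k²)/(1−k⁴)^(2/3) = 0.6302.
Mass saving = 1 − 0.6302 = 37.0 %.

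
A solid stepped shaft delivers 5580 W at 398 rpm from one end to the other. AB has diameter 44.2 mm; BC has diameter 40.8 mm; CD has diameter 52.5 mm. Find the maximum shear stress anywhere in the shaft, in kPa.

10000 kPa

ω = 2π·398/60 = 41.68 rad/s, so T = P/ω = 5580 / 41.68 = 133.9 N·m.
Under the same torque, τ_max = 16T/(πd³) is largest where d is smallest — segment BC (d = 40.8 mm).
τ_max = 16·133.9/(π·(0.0408)³) = 1.004×10^7 Pa.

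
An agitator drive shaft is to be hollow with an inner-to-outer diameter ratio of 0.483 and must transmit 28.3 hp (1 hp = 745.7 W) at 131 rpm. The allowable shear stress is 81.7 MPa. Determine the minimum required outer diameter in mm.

ω = 2π·131/60 = 13.72 rad/s, so T = P/ω = 28.3×745.7 / 13.72 = 1538 N·m.
For a hollow shaft with d_i/d_o = 0.483: τ_max = 16T/(π d_o³ (1−k⁴)), so d_o = [16T/(π τ_allow (1−k⁴))]^(1/3) = [16·1538/(π·8.17×10^7·0.9456)]^(1/3) = 0.04663 m.

46.6 mm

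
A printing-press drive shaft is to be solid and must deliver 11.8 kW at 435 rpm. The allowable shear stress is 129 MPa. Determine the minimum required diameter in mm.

ω = 2π·435/60 = 45.55 rad/s, so T = P/ω = 11.8×10³ / 45.55 = 259.0 N·m.
For a solid shaft τ_max = 16T/(πd³), so d = (16T/(π τ_allow))^(1/3) = (16·259.0/(π·1.29×10^8))^(1/3) = 0.02171 m.

21.7 mm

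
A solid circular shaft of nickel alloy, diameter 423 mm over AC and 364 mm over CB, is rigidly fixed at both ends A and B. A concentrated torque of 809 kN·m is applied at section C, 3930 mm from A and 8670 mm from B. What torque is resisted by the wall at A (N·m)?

Compatibility: T_A·a/J_AC = T_B·b/J_CB with T_A + T_B = T₀.
J_AC = 3.14×10^-3 m⁴, J_CB = 1.72×10^-3 m⁴, so T_A = T₀·(J_AC/a)/((J_AC/a)+(J_CB/b)) = 648000 N·m, T_B = 161000 N·m.

648000 N·m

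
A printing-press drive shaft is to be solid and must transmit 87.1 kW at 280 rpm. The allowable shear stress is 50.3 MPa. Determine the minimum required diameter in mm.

ω = 2π·280/60 = 29.32 rad/s, so T = P/ω = 87.1×10³ / 29.32 = 2971 N·m.
For a solid shaft τ_max = 16T/(πd³), so d = (16T/(π τ_allow))^(1/3) = (16·2971/(π·5.03×10^7))^(1/3) = 0.06700 m.

67.0 mm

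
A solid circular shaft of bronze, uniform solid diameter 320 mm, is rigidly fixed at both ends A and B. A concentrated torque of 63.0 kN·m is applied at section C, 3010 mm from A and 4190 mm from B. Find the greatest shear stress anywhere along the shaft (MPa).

5.70 MPa

With uniform GJ and both ends fixed, compatibility θ_AC = θ_CB gives T_A·a = T_B·b, together with T_A + T_B = T₀.
T_A = T₀·b/(a+b) = 63000·4190/7200 = 36660 N·m; T_B = 26340 N·m.
τ in each portion: τ_AC = 5.70×10^6 Pa, τ_CB = 4.09×10^6 Pa; maximum is in AC.
τ_max = T_AC·r/J = 36660·0.160/1.03×10^-3 = 5.698×10^6 Pa.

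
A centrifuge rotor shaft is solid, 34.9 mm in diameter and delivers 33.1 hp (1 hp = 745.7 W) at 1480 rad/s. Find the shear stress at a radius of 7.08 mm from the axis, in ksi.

0.118 ksi

ω = 1480 rad/s, so T = P/ω = 33.1×745.7 / 1480 = 16.68 N·m.
J = πd⁴/32 = π(0.0349)⁴/32 = 1.456×10^-7 m⁴.
Shear stress varies linearly with radius: τ = T·r/J = 16.68 × 0.00708 / 1.456×10^-7 = 8.107×10^5 Pa.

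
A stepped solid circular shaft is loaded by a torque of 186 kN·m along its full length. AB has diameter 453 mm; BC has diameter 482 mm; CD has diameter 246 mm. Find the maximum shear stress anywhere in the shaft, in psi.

9230 psi

Under the same torque, τ_max = 16T/(πd³) is largest where d is smallest — segment CD (d = 246 mm).
τ_max = 16·186000/(π·(0.246)³) = 6.363×10^7 Pa.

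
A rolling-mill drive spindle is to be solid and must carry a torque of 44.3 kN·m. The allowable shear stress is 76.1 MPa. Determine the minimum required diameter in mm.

144 mm

For a solid shaft τ_max = 16T/(πd³), so d = (16T/(π τ_allow))^(1/3) = (16·44300/(π·7.61×10^7))^(1/3) = 0.1437 m.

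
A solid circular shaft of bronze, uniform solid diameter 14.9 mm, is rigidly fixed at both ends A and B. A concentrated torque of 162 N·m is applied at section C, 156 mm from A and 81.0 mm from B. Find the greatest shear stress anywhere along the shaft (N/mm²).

With uniform GJ and both ends fixed, compatibility θ_AC = θ_CB gives T_A·a = T_B·b, together with T_A + T_B = T₀.
T_A = T₀·b/(a+b) = 162.0·81.0/237.0 = 55.37 N·m; T_B = 106.6 N·m.
τ in each portion: τ_AC = 8.52×10^7 Pa, τ_CB = 1.64×10^8 Pa; maximum is in CB.
τ_max = T_CB·r/J = 106.6·0.00745/4.84×10^-9 = 1.642×10^8 Pa.

164 N/mm²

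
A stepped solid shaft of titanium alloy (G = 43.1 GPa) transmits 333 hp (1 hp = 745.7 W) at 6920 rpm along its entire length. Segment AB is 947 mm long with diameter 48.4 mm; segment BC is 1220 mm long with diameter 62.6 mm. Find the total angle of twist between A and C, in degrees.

ω = 2π·6920/60 = 724.7 rad/s, so T = P/ω = 333×745.7 / 724.7 = 342.7 N·m.
J_AB = π(0.0484)⁴/32 = 5.39×10^-7 m⁴; J_BC = π(0.0626)⁴/32 = 1.51×10^-6 m⁴.
θ = (T/G)·Σ L_i/J_i = (342.7/43.1×10⁹)·(0.947/5.39×10^-7 + 1.22/1.51×10^-6) = 0.02041 rad.

1.17°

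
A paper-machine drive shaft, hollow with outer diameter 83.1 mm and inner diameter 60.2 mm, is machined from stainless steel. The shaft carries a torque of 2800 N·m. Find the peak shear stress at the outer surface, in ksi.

4.97 ksi

J = π(d_o⁴ − d_i⁴)/32 = π(0.0831⁴ − 0.0602⁴)/32 = 3.392×10^-6 m⁴.
τ_max = T·r/J = 2800 × 0.0415 / 3.392×10^-6 = 3.430×10^7 Pa.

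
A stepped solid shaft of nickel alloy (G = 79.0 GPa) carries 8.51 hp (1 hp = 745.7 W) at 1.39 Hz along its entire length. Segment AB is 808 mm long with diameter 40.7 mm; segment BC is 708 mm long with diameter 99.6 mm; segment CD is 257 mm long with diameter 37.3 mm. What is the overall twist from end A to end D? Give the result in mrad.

ω = 2π·1.39 = 8.734 rad/s, so T = P/ω = 8.51×745.7 / 8.734 = 726.6 N·m.
J_AB = π(0.0407)⁴/32 = 2.69×10^-7 m⁴; J_BC = π(0.0996)⁴/32 = 9.66×10^-6 m⁴; J_CD = π(0.0373)⁴/32 = 1.90×10^-7 m⁴.
θ = (T/G)·Σ L_i/J_i = (726.6/79.0×10⁹)·(0.808/2.69×10^-7 + 0.708/9.66×10^-6 + 0.257/1.90×10^-7) = 0.04070 rad.

40.7 mrad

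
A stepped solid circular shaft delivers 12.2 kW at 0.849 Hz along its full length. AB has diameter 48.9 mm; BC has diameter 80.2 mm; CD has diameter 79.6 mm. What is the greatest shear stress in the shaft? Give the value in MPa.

99.6 MPa

ω = 2π·0.849 = 5.334 rad/s, so T = P/ω = 12.2×10³ / 5.334 = 2287 N·m.
Under the same torque, τ_max = 16T/(πd³) is largest where d is smallest — segment AB (d = 48.9 mm).
τ_max = 16·2287/(π·(0.0489)³) = 9.961×10^7 Pa.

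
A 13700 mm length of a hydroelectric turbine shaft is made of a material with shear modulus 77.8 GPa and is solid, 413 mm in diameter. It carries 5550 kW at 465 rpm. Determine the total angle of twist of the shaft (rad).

0.00703 rad

ω = 2π·465/60 = 48.69 rad/s, so T = P/ω = 5550×10³ / 48.69 = 114000 N·m.
J = πd⁴/32 = π(0.413)⁴/32 = 2.856×10^-3 m⁴.
θ = T·L/(G·J) = 114000 × 13.7 / (77.8×10⁹ × 2.856×10^-3) = 7.027×10^-3 rad.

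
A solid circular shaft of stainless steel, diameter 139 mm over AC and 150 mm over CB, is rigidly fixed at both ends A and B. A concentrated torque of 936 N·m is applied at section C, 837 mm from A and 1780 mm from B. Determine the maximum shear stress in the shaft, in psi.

157 psi

Compatibility: T_A·a/J_AC = T_B·b/J_CB with T_A + T_B = T₀.
J_AC = 3.66×10^-5 m⁴, J_CB = 4.97×10^-5 m⁴, so T_A = T₀·(J_AC/a)/((J_AC/a)+(J_CB/b)) = 571.5 N·m, T_B = 364.5 N·m.
τ in each portion: τ_AC = 1.08×10^6 Pa, τ_CB = 5.50×10^5 Pa; maximum is in AC.
τ_max = T_AC·r/J = 571.5·0.0695/3.66×10^-5 = 1.084×10^6 Pa.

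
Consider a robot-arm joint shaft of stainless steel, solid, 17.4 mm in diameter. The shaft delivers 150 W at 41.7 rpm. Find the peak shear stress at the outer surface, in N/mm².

33.2 N/mm²

ω = 2π·41.7/60 = 4.367 rad/s, so T = P/ω = 150 / 4.367 = 34.35 N·m.
J = πd⁴/32 = π(0.0174)⁴/32 = 8.999×10^-9 m⁴.
τ_max = T·r/J = 34.35 × 0.00870 / 8.999×10^-9 = 3.321×10^7 Pa.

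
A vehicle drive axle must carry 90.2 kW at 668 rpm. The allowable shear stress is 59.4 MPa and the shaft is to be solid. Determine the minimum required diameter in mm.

ω = 2π·668/60 = 69.95 rad/s, so T = P/ω = 90.2×10³ / 69.95 = 1289 N·m.
For a solid shaft τ_max = 16T/(πd³), so d = (16T/(π τ_allow))^(1/3) = (16·1289/(π·5.94×10^7))^(1/3) = 0.04799 m.

48.0 mm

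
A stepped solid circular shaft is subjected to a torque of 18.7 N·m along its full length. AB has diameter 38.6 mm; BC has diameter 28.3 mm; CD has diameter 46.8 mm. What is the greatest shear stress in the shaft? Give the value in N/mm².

4.20 N/mm²

Under the same torque, τ_max = 16T/(πd³) is largest where d is smallest — segment BC (d = 28.3 mm).
τ_max = 16·18.70/(π·(0.0283)³) = 4.202×10^6 Pa.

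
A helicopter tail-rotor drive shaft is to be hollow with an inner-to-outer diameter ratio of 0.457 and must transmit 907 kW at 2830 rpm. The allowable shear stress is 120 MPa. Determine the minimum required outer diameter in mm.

51.4 mm

ω = 2π·2830/60 = 296.4 rad/s, so T = P/ω = 907×10³ / 296.4 = 3060 N·m.
For a hollow shaft with d_i/d_o = 0.457: τ_max = 16T/(π d_o³ (1−k⁴)), so d_o = [16T/(π τ_allow (1−k⁴))]^(1/3) = [16·3060/(π·1.20×10^8·0.9564)]^(1/3) = 0.05140 m.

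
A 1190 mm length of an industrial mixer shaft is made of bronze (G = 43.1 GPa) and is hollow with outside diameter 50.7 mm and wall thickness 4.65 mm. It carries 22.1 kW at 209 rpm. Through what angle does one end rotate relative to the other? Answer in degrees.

4.43°

ω = 2π·209/60 = 21.89 rad/s, so T = P/ω = 22.1×10³ / 21.89 = 1010 N·m.
J = π(d_o⁴ − d_i⁴)/32 = π(0.0507⁴ − 0.0414⁴)/32 = 3.603×10^-7 m⁴.
θ = T·L/(G·J) = 1010 × 1.19 / (43.1×10⁹ × 3.603×10^-7) = 0.07738 rad.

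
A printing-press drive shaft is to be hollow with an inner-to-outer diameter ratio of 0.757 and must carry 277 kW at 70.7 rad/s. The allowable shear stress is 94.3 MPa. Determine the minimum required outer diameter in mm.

ω = 70.7 rad/s, so T = P/ω = 277×10³ / 70.70 = 3918 N·m.
For a hollow shaft with d_i/d_o = 0.757: τ_max = 16T/(π d_o³ (1−k⁴)), so d_o = [16T/(π τ_allow (1−k⁴))]^(1/3) = [16·3918/(π·9.43×10^7·0.6716)]^(1/3) = 0.06805 m.

68.0 mm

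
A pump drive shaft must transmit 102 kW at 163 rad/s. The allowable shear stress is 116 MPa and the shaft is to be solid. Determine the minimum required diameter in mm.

30.2 mm

ω = 163 rad/s, so T = P/ω = 102×10³ / 163.0 = 625.8 N·m.
For a solid shaft τ_max = 16T/(πd³), so d = (16T/(π τ_allow))^(1/3) = (16·625.8/(π·1.16×10^8))^(1/3) = 0.03017 m.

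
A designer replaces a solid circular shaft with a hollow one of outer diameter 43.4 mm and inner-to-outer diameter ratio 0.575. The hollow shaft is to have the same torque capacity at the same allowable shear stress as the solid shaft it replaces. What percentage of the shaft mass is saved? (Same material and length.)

27.7 %

Equal τ_max and T ⇒ the solid shaft needs d_s³ = d_o³(1−k⁴), so d_s = 43.4·(1−0.575⁴)^(1/3) = 41.76 mm.
Area ratio A_h/A_s = d_o²(1−k²)/d_s² = (1−k²)/(1−k⁴)^(2/3) = 0.7231.
Mass saving = 1 − 0.7231 = 27.7 %.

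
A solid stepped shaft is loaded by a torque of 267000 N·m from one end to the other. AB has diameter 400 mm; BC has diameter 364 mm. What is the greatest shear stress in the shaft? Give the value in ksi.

Under the same torque, τ_max = 16T/(πd³) is largest where d is smallest — segment BC (d = 364 mm).
τ_max = 16·267000/(π·(0.364)³) = 2.820×10^7 Pa.

4.09 ksi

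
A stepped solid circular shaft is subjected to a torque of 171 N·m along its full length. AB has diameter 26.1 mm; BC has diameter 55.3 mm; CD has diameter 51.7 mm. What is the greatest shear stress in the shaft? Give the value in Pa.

Under the same torque, τ_max = 16T/(πd³) is largest where d is smallest — segment AB (d = 26.1 mm).
τ_max = 16·171.0/(π·(0.0261)³) = 4.898×10^7 Pa.

4.90e7 Pa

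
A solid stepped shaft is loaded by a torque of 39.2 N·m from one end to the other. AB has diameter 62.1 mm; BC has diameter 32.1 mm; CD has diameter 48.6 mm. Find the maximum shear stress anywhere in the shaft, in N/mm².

6.04 N/mm²

Under the same torque, τ_max = 16T/(πd³) is largest where d is smallest — segment BC (d = 32.1 mm).
τ_max = 16·39.20/(π·(0.0321)³) = 6.036×10^6 Pa.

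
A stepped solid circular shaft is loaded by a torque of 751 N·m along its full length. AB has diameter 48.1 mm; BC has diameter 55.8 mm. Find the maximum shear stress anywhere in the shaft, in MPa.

34.4 MPa

Under the same torque, τ_max = 16T/(πd³) is largest where d is smallest — segment AB (d = 48.1 mm).
τ_max = 16·751.0/(π·(0.0481)³) = 3.437×10^7 Pa.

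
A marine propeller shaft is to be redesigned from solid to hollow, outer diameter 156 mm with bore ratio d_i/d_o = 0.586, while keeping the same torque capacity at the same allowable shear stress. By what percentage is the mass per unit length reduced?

28.6 %

Equal τ_max and T ⇒ the solid shaft needs d_s³ = d_o³(1−k⁴), so d_s = 156·(1−0.586⁴)^(1/3) = 149.6 mm.
Area ratio A_h/A_s = d_o²(1−k²)/d_s² = (1−k²)/(1−k⁴)^(2/3) = 0.7139.
Mass saving = 1 − 0.7139 = 28.6 %.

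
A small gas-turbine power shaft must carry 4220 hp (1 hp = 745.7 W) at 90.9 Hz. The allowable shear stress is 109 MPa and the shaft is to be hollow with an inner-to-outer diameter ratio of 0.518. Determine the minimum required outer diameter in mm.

ω = 2π·90.9 = 571.1 rad/s, so T = P/ω = 4220×745.7 / 571.1 = 5510 N·m.
For a hollow shaft with d_i/d_o = 0.518: τ_max = 16T/(π d_o³ (1−k⁴)), so d_o = [16T/(π τ_allow (1−k⁴))]^(1/3) = [16·5510/(π·1.09×10^8·0.9280)]^(1/3) = 0.06522 m.

65.2 mm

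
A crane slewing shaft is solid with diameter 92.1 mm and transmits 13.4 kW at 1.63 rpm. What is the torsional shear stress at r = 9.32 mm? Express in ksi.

ω = 2π·1.63/60 = 0.1707 rad/s, so T = P/ω = 13.4×10³ / 0.1707 = 78500 N·m.
J = πd⁴/32 = π(0.0921)⁴/32 = 7.064×10^-6 m⁴.
Shear stress varies linearly with radius: τ = T·r/J = 78500 × 0.00932 / 7.064×10^-6 = 1.036×10^8 Pa.

15.0 ksi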